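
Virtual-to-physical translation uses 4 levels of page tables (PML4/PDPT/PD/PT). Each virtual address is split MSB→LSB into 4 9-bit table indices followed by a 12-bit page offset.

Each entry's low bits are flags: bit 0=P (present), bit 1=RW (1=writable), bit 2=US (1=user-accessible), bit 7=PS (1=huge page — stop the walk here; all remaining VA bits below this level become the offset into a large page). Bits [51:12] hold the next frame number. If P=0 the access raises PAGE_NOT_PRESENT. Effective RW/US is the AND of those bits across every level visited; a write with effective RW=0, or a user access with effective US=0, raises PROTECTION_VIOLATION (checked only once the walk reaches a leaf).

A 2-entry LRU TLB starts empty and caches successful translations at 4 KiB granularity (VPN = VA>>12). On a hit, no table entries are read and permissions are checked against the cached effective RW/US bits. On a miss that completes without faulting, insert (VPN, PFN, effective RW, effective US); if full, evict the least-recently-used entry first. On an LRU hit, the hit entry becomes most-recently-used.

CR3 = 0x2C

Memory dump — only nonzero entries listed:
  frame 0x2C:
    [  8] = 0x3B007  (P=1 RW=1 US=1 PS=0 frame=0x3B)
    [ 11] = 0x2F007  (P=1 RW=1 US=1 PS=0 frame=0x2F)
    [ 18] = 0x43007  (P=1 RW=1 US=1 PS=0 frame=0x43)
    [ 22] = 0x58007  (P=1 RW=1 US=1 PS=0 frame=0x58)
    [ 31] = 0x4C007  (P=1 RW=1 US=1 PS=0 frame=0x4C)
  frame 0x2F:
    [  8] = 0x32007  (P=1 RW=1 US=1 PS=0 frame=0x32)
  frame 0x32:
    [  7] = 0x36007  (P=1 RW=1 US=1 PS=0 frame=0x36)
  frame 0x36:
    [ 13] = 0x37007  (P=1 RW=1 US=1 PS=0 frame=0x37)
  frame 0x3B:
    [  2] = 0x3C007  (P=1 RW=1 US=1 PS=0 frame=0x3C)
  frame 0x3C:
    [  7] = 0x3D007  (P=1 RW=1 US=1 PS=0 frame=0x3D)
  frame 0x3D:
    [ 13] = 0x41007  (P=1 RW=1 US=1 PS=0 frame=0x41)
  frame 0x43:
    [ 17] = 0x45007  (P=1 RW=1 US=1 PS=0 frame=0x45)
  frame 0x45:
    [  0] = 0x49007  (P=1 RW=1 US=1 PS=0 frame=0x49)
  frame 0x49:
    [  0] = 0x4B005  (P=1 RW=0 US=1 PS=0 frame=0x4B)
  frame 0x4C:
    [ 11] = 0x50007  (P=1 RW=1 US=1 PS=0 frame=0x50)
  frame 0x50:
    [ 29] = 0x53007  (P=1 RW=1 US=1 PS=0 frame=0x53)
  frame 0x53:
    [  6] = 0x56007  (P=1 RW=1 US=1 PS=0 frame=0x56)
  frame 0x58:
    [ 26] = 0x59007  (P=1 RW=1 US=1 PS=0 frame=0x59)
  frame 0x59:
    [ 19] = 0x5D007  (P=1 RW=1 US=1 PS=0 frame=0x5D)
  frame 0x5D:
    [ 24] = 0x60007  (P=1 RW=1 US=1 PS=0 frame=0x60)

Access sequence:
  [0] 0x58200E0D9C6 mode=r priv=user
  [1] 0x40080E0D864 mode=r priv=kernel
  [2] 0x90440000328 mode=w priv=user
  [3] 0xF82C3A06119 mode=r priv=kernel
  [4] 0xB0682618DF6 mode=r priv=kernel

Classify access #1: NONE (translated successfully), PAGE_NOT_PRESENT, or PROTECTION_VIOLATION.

Trace:
#0 VA=0x58200E0D9C6 (r,user):
  lvl0: tbl 0x2C, slot 11 ⇒ 0x2F007 (P1/RW1/US1/PS0)
  lvl1: tbl 0x2F, slot 8 ⇒ 0x32007 (P1/RW1/US1/PS0)
  lvl2: tbl 0x32, slot 7 ⇒ 0x36007 (P1/RW1/US1/PS0)
  lvl3: tbl 0x36, slot 13 ⇒ 0x37007 (P1/RW1/US1/PS0)
  ⇒ phys 0x379C6  [4 reads]
#1 VA=0x40080E0D864 (r,kernel):
  lvl0: tbl 0x2C, slot 8 ⇒ 0x3B007 (P1/RW1/US1/PS0)
  lvl1: tbl 0x3B, slot 2 ⇒ 0x3C007 (P1/RW1/US1/PS0)
  lvl2: tbl 0x3C, slot 7 ⇒ 0x3D007 (P1/RW1/US1/PS0)
  lvl3: tbl 0x3D, slot 13 ⇒ 0x41007 (P1/RW1/US1/PS0)
  ⇒ phys 0x41864  [4 reads]
#2 VA=0x90440000328 (w,user):
  lvl0: tbl 0x2C, slot 18 ⇒ 0x43007 (P1/RW1/US1/PS0)
  lvl1: tbl 0x43, slot 17 ⇒ 0x45007 (P1/RW1/US1/PS0)
  lvl2: tbl 0x45, slot 0 ⇒ 0x49007 (P1/RW1/US1/PS0)
  lvl3: tbl 0x49, slot 0 ⇒ 0x4B005 (P1/RW0/US1/PS0)
  ✗ PROTECTION_VIOLATION  [4 reads]
#3 VA=0xF82C3A06119 (r,kernel):
  lvl0: tbl 0x2C, slot 31 ⇒ 0x4C007 (P1/RW1/US1/PS0)
  lvl1: tbl 0x4C, slot 11 ⇒ 0x50007 (P1/RW1/US1/PS0)
  lvl2: tbl 0x50, slot 29 ⇒ 0x53007 (P1/RW1/US1/PS0)
  lvl3: tbl 0x53, slot 6 ⇒ 0x56007 (P1/RW1/US1/PS0)
  ⇒ phys 0x56119  [4 reads]
#4 VA=0xB0682618DF6 (r,kernel):
  lvl0: tbl 0x2C, slot 22 ⇒ 0x58007 (P1/RW1/US1/PS0)
  lvl1: tbl 0x58, slot 26 ⇒ 0x59007 (P1/RW1/US1/PS0)
  lvl2: tbl 0x59, slot 19 ⇒ 0x5D007 (P1/RW1/US1/PS0)
  lvl3: tbl 0x5D, slot 24 ⇒ 0x60007 (P1/RW1/US1/PS0)
  ⇒ phys 0x60DF6  [4 reads]

Access #1 fault: NONE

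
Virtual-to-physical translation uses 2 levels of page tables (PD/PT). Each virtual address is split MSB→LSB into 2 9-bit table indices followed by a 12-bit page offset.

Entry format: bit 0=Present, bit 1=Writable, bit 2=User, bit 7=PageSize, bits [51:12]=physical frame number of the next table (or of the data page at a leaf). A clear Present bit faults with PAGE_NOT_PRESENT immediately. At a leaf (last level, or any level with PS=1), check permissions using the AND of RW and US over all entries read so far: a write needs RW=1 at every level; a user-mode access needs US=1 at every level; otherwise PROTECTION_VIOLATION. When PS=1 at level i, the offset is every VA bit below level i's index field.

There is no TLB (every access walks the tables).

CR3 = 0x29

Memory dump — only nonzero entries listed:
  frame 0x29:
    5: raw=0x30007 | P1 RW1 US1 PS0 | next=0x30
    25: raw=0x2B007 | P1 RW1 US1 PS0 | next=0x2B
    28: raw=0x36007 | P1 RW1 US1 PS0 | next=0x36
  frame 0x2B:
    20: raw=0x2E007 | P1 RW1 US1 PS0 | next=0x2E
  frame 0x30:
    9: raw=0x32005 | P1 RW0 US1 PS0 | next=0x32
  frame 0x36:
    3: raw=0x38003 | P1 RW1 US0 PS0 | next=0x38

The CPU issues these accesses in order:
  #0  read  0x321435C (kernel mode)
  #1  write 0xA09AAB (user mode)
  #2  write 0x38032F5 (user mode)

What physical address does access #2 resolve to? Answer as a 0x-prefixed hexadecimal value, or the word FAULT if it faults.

Per-access translation:
#0 VA=0x321435C (r,kernel):
  lvl0: tbl 0x29, slot 25 ⇒ 0x2B007 (P1/RW1/US1/PS0)
  lvl1: tbl 0x2B, slot 20 ⇒ 0x2E007 (P1/RW1/US1/PS0)
  ✓ 0x2E35C  — 2 lookups
#1 VA=0xA09AAB (w,user):
  lvl0: tbl 0x29, slot 5 ⇒ 0x30007 (P1/RW1/US1/PS0)
  lvl1: tbl 0x30, slot 9 ⇒ 0x32005 (P1/RW0/US1/PS0)
  → PROTECTION_VIOLATION  (2 entries read)
#2 VA=0x38032F5 (w,user):
  lvl0: tbl 0x29, slot 28 ⇒ 0x36007 (P1/RW1/US1/PS0)
  lvl1: tbl 0x36, slot 3 ⇒ 0x38003 (P1/RW1/US0/PS0)
  → PROTECTION_VIOLATION  (2 entries read)

Access #2 PA: FAULT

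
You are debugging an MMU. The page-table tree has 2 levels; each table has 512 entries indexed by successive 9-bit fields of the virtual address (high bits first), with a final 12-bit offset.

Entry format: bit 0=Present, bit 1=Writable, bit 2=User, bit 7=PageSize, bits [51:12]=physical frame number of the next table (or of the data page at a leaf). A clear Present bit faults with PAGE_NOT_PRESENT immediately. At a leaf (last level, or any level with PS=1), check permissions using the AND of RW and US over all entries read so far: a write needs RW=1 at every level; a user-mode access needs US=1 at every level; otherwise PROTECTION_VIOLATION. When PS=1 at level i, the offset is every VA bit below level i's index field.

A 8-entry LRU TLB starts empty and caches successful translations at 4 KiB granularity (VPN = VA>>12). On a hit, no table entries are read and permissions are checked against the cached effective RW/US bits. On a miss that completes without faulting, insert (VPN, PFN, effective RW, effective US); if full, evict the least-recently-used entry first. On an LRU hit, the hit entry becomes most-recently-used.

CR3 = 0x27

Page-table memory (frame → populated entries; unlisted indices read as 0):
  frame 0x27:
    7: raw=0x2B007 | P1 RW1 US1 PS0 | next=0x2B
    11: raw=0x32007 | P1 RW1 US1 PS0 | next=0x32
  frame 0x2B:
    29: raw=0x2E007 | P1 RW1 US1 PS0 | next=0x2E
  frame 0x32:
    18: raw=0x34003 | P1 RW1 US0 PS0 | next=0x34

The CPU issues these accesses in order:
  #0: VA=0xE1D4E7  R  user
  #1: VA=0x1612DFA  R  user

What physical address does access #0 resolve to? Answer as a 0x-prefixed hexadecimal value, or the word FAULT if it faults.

Walk each access:
#0 VA=0xE1D4E7 (r,user):
  [0] read 0x27 idx=7: raw=0x2B007 flags P=1 W=1 U=1 S=0
  [1] read 0x2B idx=29: raw=0x2E007 flags P=1 W=1 U=1 S=0
  → PA=0x2E4E7  (2 entries read)
#1 VA=0x1612DFA (r,user):
  [0] read 0x27 idx=11: raw=0x32007 flags P=1 W=1 U=1 S=0
  [1] read 0x32 idx=18: raw=0x34003 flags P=1 W=1 U=0 S=0
  → PROTECTION_VIOLATION  (2 entries read)

Access #0 PA: 0x2E4E7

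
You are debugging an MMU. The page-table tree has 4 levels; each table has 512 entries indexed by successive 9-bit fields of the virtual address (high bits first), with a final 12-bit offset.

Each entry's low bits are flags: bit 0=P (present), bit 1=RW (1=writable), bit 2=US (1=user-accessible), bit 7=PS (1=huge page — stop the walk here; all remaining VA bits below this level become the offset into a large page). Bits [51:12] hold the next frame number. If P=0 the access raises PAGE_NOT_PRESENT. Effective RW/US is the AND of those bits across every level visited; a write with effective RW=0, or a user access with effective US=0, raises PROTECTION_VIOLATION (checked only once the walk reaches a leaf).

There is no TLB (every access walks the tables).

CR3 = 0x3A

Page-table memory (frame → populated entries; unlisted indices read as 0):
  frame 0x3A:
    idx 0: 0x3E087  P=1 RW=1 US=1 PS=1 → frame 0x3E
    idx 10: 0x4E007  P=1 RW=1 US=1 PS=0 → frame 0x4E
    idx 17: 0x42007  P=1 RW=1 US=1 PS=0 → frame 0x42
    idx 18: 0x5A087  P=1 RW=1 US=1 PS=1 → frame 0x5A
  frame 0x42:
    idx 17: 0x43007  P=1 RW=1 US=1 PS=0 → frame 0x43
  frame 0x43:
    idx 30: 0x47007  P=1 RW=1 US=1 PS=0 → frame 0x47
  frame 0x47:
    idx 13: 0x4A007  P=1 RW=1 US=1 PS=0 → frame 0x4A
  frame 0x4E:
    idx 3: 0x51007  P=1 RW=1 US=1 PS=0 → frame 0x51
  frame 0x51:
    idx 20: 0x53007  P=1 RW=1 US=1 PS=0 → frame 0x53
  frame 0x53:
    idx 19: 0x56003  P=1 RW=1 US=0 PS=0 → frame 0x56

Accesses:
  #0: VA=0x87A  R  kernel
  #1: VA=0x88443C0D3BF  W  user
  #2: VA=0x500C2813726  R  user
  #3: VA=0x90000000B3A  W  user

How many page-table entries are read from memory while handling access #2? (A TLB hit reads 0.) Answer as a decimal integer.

Per-access translation:
#0 VA=0x87A (r,kernel):
  L0: frame=0x3A idx=0 entry=0x3E087 [P=1 RW=1 US=1 PS=1]
  → PA=0x3E87A (huge @L0)  (1 entries read)
#1 VA=0x88443C0D3BF (w,user):
  L0: frame=0x3A idx=17 entry=0x42007 [P=1 RW=1 US=1 PS=0]
  L1: frame=0x42 idx=17 entry=0x43007 [P=1 RW=1 US=1 PS=0]
  L2: frame=0x43 idx=30 entry=0x47007 [P=1 RW=1 US=1 PS=0]
  L3: frame=0x47 idx=13 entry=0x4A007 [P=1 RW=1 US=1 PS=0]
  → PA=0x4A3BF  (4 entries read)
#2 VA=0x500C2813726 (r,user):
  L0: frame=0x3A idx=10 entry=0x4E007 [P=1 RW=1 US=1 PS=0]
  L1: frame=0x4E idx=3 entry=0x51007 [P=1 RW=1 US=1 PS=0]
  L2: frame=0x51 idx=20 entry=0x53007 [P=1 RW=1 US=1 PS=0]
  L3: frame=0x53 idx=19 entry=0x56003 [P=1 RW=1 US=0 PS=0]
  ⇒ fault: PROTECTION_VIOLATION  — 4 lookups
#3 VA=0x90000000B3A (w,user):
  L0: frame=0x3A idx=18 entry=0x5A087 [P=1 RW=1 US=1 PS=1]
  → PA=0x5AB3A (huge @L0)  (1 entries read)

Entries read for #2: 4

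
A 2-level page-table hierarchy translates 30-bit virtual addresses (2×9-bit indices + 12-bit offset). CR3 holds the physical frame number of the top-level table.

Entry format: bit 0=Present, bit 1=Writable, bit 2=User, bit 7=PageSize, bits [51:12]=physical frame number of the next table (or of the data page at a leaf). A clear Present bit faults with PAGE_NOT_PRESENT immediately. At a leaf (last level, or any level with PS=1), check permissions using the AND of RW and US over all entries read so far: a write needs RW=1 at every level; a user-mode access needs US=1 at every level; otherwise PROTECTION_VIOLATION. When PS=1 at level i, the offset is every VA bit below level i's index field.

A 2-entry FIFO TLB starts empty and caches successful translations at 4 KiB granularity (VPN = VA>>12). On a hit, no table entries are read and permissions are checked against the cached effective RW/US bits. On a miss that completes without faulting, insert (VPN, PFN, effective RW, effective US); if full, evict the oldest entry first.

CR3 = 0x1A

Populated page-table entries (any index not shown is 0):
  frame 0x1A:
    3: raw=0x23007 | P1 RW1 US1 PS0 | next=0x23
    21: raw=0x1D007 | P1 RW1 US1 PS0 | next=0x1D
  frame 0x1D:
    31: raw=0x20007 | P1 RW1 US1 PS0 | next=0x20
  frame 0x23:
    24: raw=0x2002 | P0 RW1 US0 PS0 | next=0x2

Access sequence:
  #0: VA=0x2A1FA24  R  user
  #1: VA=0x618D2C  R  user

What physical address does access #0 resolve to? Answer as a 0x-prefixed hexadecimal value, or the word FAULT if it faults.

Trace:
#0 VA=0x2A1FA24 (r,user):
  L0 @0x1A[21] → 0x1D007  P=1,RW=1,US=1,PS=0
  L1 @0x1D[31] → 0x20007  P=1,RW=1,US=1,PS=0
  ✓ 0x20A24  — 2 lookups
#1 VA=0x618D2C (r,user):
  L0 @0x1A[3] → 0x23007  P=1,RW=1,US=1,PS=0
  L1 @0x23[24] → 0x2002  P=0,RW=1,US=0,PS=0
  ✗ PAGE_NOT_PRESENT  [2 reads]

Access #0 PA: 0x20A24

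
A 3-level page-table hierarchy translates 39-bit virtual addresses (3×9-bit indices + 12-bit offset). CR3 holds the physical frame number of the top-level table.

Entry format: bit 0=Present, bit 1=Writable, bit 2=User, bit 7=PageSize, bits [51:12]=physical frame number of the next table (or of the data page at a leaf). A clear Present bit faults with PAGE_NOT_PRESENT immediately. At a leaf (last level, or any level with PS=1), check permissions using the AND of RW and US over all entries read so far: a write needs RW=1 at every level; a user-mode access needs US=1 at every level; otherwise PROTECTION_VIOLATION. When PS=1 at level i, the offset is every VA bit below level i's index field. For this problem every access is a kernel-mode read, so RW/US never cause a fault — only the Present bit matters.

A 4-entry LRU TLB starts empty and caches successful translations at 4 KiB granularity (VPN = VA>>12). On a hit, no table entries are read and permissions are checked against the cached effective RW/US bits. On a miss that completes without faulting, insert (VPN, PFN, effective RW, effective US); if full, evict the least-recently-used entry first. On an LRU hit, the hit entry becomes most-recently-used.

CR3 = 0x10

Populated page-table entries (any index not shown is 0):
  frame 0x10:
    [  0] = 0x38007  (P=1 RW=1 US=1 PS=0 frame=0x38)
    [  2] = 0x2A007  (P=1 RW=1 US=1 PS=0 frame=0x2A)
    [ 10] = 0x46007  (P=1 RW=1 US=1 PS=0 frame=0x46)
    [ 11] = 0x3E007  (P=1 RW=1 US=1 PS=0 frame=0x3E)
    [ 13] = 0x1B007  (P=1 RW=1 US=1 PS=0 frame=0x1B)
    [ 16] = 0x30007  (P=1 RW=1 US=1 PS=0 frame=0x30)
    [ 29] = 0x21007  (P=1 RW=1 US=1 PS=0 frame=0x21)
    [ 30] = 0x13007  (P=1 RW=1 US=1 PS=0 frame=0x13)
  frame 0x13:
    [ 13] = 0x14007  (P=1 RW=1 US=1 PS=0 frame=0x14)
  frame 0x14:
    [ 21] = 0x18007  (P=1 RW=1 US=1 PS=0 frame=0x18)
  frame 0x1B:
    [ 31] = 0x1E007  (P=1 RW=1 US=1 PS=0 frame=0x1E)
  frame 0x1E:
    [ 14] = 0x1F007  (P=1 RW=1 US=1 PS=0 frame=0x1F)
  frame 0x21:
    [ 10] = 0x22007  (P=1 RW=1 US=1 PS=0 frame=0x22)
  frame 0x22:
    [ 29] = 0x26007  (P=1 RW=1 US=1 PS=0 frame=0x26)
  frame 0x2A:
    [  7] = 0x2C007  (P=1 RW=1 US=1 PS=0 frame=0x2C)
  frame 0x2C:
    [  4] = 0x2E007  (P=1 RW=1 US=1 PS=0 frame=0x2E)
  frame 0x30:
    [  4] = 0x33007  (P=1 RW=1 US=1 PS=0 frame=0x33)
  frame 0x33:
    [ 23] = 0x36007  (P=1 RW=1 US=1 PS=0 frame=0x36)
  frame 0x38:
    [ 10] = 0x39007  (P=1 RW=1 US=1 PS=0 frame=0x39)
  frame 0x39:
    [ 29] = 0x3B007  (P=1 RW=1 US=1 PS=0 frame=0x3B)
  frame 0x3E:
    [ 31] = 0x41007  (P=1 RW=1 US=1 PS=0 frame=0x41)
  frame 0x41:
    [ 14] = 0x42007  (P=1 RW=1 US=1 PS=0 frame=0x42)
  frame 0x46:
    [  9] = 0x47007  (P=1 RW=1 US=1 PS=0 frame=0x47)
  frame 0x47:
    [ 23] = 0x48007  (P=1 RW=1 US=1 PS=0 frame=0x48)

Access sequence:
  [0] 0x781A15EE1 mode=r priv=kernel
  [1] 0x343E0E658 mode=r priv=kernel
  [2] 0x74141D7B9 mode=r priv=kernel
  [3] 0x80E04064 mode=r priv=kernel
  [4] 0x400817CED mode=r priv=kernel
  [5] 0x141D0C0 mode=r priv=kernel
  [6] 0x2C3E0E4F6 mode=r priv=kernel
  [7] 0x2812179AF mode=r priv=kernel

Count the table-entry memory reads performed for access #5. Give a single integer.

Per-access translation:
#0 VA=0x781A15EE1 (r,kernel):
  L0: frame=0x10 idx=30 entry=0x13007 [P=1 RW=1 US=1 PS=0]
  L1: frame=0x13 idx=13 entry=0x14007 [P=1 RW=1 US=1 PS=0]
  L2: frame=0x14 idx=21 entry=0x18007 [P=1 RW=1 US=1 PS=0]
  → PA=0x18EE1  (3 entries read)
#1 VA=0x343E0E658 (r,kernel):
  L0: frame=0x10 idx=13 entry=0x1B007 [P=1 RW=1 US=1 PS=0]
  L1: frame=0x1B idx=31 entry=0x1E007 [P=1 RW=1 US=1 PS=0]
  L2: frame=0x1E idx=14 entry=0x1F007 [P=1 RW=1 US=1 PS=0]
  → PA=0x1F658  (3 entries read)
#2 VA=0x74141D7B9 (r,kernel):
  L0: frame=0x10 idx=29 entry=0x21007 [P=1 RW=1 US=1 PS=0]
  L1: frame=0x21 idx=10 entry=0x22007 [P=1 RW=1 US=1 PS=0]
  L2: frame=0x22 idx=29 entry=0x26007 [P=1 RW=1 US=1 PS=0]
  → PA=0x267B9  (3 entries read)
#3 VA=0x80E04064 (r,kernel):
  L0: frame=0x10 idx=2 entry=0x2A007 [P=1 RW=1 US=1 PS=0]
  L1: frame=0x2A idx=7 entry=0x2C007 [P=1 RW=1 US=1 PS=0]
  L2: frame=0x2C idx=4 entry=0x2E007 [P=1 RW=1 US=1 PS=0]
  → PA=0x2E064  (3 entries read)
#4 VA=0x400817CED (r,kernel):
  L0: frame=0x10 idx=16 entry=0x30007 [P=1 RW=1 US=1 PS=0]
  L1: frame=0x30 idx=4 entry=0x33007 [P=1 RW=1 US=1 PS=0]
  L2: frame=0x33 idx=23 entry=0x36007 [P=1 RW=1 US=1 PS=0]
  → PA=0x36CED  (3 entries read)
#5 VA=0x141D0C0 (r,kernel):
  L0: frame=0x10 idx=0 entry=0x38007 [P=1 RW=1 US=1 PS=0]
  L1: frame=0x38 idx=10 entry=0x39007 [P=1 RW=1 US=1 PS=0]
  L2: frame=0x39 idx=29 entry=0x3B007 [P=1 RW=1 US=1 PS=0]
  → PA=0x3B0C0  (3 entries read)
#6 VA=0x2C3E0E4F6 (r,kernel):
  L0: frame=0x10 idx=11 entry=0x3E007 [P=1 RW=1 US=1 PS=0]
  L1: frame=0x3E idx=31 entry=0x41007 [P=1 RW=1 US=1 PS=0]
  L2: frame=0x41 idx=14 entry=0x42007 [P=1 RW=1 US=1 PS=0]
  → PA=0x424F6  (3 entries read)
#7 VA=0x2812179AF (r,kernel):
  L0: frame=0x10 idx=10 entry=0x46007 [P=1 RW=1 US=1 PS=0]
  L1: frame=0x46 idx=9 entry=0x47007 [P=1 RW=1 US=1 PS=0]
  L2: frame=0x47 idx=23 entry=0x48007 [P=1 RW=1 US=1 PS=0]
  → PA=0x489AF  (3 entries read)

Entries read for #5: 3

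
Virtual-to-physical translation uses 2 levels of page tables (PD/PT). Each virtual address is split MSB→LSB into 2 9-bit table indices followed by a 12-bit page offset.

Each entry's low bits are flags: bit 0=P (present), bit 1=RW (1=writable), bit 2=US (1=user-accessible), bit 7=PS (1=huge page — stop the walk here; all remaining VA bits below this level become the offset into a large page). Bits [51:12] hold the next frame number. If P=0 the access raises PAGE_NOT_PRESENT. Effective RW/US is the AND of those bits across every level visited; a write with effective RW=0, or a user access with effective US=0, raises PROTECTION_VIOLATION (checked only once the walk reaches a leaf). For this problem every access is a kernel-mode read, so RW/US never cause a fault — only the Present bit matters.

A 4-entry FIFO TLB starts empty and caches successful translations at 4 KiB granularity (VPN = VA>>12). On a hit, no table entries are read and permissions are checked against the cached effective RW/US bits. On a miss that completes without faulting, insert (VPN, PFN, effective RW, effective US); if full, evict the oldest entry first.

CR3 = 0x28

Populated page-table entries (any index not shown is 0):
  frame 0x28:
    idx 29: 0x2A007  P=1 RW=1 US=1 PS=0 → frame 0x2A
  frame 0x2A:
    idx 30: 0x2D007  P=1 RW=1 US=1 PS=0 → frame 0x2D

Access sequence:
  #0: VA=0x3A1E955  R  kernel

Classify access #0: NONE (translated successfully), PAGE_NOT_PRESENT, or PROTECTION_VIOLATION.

Trace:
#0 VA=0x3A1E955 (r,kernel):
  L0 @0x28[29] → 0x2A007  P=1,RW=1,US=1,PS=0
  L1 @0x2A[30] → 0x2D007  P=1,RW=1,US=1,PS=0
  → PA=0x2D955  (2 entries read)

Access #0 fault: NONE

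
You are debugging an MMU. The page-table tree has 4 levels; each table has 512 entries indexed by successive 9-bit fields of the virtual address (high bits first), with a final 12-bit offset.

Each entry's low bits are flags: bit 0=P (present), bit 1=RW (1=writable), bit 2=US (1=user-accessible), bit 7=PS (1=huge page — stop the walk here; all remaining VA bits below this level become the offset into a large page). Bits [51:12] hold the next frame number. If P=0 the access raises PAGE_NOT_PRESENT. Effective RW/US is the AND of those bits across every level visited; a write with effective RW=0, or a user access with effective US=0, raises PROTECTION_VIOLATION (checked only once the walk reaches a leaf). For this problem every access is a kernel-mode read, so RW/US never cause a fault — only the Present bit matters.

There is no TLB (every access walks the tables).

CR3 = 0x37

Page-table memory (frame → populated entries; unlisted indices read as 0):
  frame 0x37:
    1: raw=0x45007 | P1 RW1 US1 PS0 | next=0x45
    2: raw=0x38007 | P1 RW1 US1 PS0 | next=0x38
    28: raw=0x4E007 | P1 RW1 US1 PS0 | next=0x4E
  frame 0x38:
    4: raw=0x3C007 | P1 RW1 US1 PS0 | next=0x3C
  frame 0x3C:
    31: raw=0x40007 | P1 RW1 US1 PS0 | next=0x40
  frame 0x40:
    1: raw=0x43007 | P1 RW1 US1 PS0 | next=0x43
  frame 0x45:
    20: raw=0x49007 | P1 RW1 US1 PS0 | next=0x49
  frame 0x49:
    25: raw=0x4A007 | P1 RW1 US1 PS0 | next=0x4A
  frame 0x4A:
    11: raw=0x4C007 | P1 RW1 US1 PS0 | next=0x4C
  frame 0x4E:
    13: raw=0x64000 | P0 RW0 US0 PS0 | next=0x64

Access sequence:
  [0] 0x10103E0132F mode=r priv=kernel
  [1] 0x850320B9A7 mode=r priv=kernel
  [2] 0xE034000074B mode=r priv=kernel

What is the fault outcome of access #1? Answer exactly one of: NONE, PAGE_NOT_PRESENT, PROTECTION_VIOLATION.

Walk each access:
#0 VA=0x10103E0132F (r,kernel):
  [0] read 0x37 idx=2: raw=0x38007 flags P=1 W=1 U=1 S=0
  [1] read 0x38 idx=4: raw=0x3C007 flags P=1 W=1 U=1 S=0
  [2] read 0x3C idx=31: raw=0x40007 flags P=1 W=1 U=1 S=0
  [3] read 0x40 idx=1: raw=0x43007 flags P=1 W=1 U=1 S=0
  ⇒ phys 0x4332F  [4 reads]
#1 VA=0x850320B9A7 (r,kernel):
  [0] read 0x37 idx=1: raw=0x45007 flags P=1 W=1 U=1 S=0
  [1] read 0x45 idx=20: raw=0x49007 flags P=1 W=1 U=1 S=0
  [2] read 0x49 idx=25: raw=0x4A007 flags P=1 W=1 U=1 S=0
  [3] read 0x4A idx=11: raw=0x4C007 flags P=1 W=1 U=1 S=0
  ⇒ phys 0x4C9A7  [4 reads]
#2 VA=0xE034000074B (r,kernel):
  [0] read 0x37 idx=28: raw=0x4E007 flags P=1 W=1 U=1 S=0
  [1] read 0x4E idx=13: raw=0x64000 flags P=0 W=0 U=0 S=0
  → PAGE_NOT_PRESENT  (2 entries read)

Access #1 fault: NONE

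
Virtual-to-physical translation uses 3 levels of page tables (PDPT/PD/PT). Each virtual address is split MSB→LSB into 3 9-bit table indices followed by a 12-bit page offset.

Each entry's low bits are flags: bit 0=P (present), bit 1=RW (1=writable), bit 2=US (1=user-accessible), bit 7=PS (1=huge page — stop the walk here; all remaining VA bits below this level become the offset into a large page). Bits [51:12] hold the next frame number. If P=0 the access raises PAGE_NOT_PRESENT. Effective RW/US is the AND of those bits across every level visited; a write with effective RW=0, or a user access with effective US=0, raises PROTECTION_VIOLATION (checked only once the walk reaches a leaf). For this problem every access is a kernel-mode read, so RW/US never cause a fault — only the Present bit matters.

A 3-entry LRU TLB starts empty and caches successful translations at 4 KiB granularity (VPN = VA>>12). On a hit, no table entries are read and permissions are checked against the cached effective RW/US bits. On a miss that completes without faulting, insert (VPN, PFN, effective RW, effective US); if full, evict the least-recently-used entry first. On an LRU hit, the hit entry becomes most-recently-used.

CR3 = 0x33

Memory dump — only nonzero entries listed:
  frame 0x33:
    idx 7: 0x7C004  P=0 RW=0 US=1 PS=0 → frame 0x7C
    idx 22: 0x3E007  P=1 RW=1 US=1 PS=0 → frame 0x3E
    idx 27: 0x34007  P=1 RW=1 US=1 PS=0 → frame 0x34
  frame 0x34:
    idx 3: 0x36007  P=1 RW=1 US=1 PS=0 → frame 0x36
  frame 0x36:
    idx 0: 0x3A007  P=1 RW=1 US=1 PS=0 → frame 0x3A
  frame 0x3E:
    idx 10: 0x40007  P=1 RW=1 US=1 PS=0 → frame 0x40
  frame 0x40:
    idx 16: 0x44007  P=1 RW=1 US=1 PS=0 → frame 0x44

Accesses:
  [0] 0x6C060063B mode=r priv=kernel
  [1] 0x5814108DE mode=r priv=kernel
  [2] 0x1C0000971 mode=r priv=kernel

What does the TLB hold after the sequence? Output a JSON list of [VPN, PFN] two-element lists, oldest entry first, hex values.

Walk each access:
#0 VA=0x6C060063B (r,kernel):
  L0: frame=0x33 idx=27 entry=0x34007 [P=1 RW=1 US=1 PS=0]
  L1: frame=0x34 idx=3 entry=0x36007 [P=1 RW=1 US=1 PS=0]
  L2: frame=0x36 idx=0 entry=0x3A007 [P=1 RW=1 US=1 PS=0]
  → PA=0x3A63B  (3 entries read)
#1 VA=0x5814108DE (r,kernel):
  L0: frame=0x33 idx=22 entry=0x3E007 [P=1 RW=1 US=1 PS=0]
  L1: frame=0x3E idx=10 entry=0x40007 [P=1 RW=1 US=1 PS=0]
  L2: frame=0x40 idx=16 entry=0x44007 [P=1 RW=1 US=1 PS=0]
  → PA=0x448DE  (3 entries read)
#2 VA=0x1C0000971 (r,kernel):
  L0: frame=0x33 idx=7 entry=0x7C004 [P=0 RW=0 US=1 PS=0]
  → PAGE_NOT_PRESENT  (1 entries read)

TLB: [["0x6C0600", "0x3A"], ["0x581410", "0x44"]]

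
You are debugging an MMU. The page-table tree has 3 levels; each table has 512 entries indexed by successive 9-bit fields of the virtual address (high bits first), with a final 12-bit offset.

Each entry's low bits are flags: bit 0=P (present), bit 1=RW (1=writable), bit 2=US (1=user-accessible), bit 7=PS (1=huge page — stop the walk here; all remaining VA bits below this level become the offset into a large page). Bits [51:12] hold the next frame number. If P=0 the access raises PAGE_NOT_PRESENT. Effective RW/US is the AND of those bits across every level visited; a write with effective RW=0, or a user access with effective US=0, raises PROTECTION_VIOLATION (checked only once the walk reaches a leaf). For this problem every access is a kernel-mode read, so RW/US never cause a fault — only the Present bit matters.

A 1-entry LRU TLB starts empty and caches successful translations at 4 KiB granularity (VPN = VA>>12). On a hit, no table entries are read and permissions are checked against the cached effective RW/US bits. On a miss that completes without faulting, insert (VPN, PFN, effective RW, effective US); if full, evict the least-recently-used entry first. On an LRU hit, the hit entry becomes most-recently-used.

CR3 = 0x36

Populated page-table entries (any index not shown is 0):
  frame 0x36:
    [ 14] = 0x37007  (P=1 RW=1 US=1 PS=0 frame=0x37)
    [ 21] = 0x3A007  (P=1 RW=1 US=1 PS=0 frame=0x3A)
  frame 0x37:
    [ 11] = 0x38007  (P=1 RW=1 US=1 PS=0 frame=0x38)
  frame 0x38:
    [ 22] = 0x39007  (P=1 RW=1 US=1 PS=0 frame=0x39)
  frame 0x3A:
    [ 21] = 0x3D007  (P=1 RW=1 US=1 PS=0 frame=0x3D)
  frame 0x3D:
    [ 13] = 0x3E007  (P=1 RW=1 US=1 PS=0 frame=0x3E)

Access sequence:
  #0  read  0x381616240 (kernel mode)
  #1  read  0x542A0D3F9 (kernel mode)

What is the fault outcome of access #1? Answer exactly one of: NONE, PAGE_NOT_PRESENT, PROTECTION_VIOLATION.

Trace:
#0 VA=0x381616240 (r,kernel):
  lvl0: tbl 0x36, slot 14 ⇒ 0x37007 (P1/RW1/US1/PS0)
  lvl1: tbl 0x37, slot 11 ⇒ 0x38007 (P1/RW1/US1/PS0)
  lvl2: tbl 0x38, slot 22 ⇒ 0x39007 (P1/RW1/US1/PS0)
  ⇒ phys 0x39240  [3 reads]
#1 VA=0x542A0D3F9 (r,kernel):
  lvl0: tbl 0x36, slot 21 ⇒ 0x3A007 (P1/RW1/US1/PS0)
  lvl1: tbl 0x3A, slot 21 ⇒ 0x3D007 (P1/RW1/US1/PS0)
  lvl2: tbl 0x3D, slot 13 ⇒ 0x3E007 (P1/RW1/US1/PS0)
  ⇒ phys 0x3E3F9  [3 reads]

Access #1 fault: NONE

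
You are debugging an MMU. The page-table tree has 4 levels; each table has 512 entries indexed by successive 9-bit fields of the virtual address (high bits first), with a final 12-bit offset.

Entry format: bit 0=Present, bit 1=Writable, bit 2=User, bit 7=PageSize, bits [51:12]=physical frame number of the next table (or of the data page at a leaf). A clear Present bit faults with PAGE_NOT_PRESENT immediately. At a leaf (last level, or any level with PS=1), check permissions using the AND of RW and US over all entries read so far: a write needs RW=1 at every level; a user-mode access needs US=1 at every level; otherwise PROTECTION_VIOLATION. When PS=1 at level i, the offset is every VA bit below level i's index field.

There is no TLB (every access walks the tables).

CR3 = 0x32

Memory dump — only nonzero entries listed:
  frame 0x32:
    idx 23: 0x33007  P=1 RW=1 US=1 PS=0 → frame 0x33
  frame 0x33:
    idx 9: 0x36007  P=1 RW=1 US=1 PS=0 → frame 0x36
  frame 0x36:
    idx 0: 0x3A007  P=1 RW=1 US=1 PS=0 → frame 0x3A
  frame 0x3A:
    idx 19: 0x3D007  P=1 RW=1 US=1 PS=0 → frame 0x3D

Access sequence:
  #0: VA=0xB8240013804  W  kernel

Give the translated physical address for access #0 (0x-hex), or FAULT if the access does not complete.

Walk each access:
#0 VA=0xB8240013804 (w,kernel):
  lvl0: tbl 0x32, slot 23 ⇒ 0x33007 (P1/RW1/US1/PS0)
  lvl1: tbl 0x33, slot 9 ⇒ 0x36007 (P1/RW1/US1/PS0)
  lvl2: tbl 0x36, slot 0 ⇒ 0x3A007 (P1/RW1/US1/PS0)
  lvl3: tbl 0x3A, slot 19 ⇒ 0x3D007 (P1/RW1/US1/PS0)
  ✓ 0x3D804  — 4 lookups

Access #0 PA: 0x3D804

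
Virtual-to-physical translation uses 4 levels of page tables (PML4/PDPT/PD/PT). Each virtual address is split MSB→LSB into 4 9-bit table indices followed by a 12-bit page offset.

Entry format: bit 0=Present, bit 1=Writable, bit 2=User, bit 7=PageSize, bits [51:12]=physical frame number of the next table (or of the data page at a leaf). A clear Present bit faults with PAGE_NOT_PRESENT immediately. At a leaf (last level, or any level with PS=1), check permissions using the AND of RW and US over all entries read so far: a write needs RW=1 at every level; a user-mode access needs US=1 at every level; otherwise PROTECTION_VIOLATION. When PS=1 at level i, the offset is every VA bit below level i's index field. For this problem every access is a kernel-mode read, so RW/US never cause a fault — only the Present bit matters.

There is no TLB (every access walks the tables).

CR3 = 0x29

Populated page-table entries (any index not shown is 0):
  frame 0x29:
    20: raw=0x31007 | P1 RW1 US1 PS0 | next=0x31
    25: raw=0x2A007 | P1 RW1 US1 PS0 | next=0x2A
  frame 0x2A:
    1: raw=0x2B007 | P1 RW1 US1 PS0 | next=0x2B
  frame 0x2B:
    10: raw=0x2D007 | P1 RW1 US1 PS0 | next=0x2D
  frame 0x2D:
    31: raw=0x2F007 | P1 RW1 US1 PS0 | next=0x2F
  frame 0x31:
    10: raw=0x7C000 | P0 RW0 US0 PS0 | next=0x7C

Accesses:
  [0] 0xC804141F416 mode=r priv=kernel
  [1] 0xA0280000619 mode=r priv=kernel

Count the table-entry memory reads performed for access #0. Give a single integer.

Trace:
#0 VA=0xC804141F416 (r,kernel):
  L0 @0x29[25] → 0x2A007  P=1,RW=1,US=1,PS=0
  L1 @0x2A[1] → 0x2B007  P=1,RW=1,US=1,PS=0
  L2 @0x2B[10] → 0x2D007  P=1,RW=1,US=1,PS=0
  L3 @0x2D[31] → 0x2F007  P=1,RW=1,US=1,PS=0
  → PA=0x2F416  (4 entries read)
#1 VA=0xA0280000619 (r,kernel):
  L0 @0x29[20] → 0x31007  P=1,RW=1,US=1,PS=0
  L1 @0x31[10] → 0x7C000  P=0,RW=0,US=0,PS=0
  → PAGE_NOT_PRESENT  (2 entries read)

Entries read for #0: 4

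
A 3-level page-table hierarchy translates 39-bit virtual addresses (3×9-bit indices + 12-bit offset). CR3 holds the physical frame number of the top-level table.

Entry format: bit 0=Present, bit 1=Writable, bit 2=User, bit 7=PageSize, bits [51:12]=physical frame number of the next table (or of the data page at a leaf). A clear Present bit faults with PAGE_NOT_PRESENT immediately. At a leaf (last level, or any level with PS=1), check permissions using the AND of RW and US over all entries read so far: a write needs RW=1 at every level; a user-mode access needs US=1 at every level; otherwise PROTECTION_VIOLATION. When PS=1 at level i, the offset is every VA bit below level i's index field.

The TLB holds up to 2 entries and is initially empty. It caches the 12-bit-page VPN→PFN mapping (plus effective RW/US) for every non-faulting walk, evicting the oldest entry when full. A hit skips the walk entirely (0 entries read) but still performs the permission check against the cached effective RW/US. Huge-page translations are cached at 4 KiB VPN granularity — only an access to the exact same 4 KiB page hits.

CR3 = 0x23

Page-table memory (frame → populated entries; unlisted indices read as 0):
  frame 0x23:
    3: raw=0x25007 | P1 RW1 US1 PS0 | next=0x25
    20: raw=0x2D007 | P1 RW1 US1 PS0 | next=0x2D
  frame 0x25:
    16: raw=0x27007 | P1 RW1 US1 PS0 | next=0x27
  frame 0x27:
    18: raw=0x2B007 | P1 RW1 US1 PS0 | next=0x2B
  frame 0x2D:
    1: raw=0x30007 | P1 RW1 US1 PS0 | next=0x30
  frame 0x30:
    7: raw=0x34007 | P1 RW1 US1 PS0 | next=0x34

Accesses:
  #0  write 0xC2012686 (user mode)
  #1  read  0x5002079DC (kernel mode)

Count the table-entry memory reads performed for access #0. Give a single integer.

Per-access translation:
#0 VA=0xC2012686 (w,user):
  lvl0: tbl 0x23, slot 3 ⇒ 0x25007 (P1/RW1/US1/PS0)
  lvl1: tbl 0x25, slot 16 ⇒ 0x27007 (P1/RW1/US1/PS0)
  lvl2: tbl 0x27, slot 18 ⇒ 0x2B007 (P1/RW1/US1/PS0)
  → PA=0x2B686  (3 entries read)
#1 VA=0x5002079DC (r,kernel):
  lvl0: tbl 0x23, slot 20 ⇒ 0x2D007 (P1/RW1/US1/PS0)
  lvl1: tbl 0x2D, slot 1 ⇒ 0x30007 (P1/RW1/US1/PS0)
  lvl2: tbl 0x30, slot 7 ⇒ 0x34007 (P1/RW1/US1/PS0)
  → PA=0x349DC  (3 entries read)

Entries read for #0: 3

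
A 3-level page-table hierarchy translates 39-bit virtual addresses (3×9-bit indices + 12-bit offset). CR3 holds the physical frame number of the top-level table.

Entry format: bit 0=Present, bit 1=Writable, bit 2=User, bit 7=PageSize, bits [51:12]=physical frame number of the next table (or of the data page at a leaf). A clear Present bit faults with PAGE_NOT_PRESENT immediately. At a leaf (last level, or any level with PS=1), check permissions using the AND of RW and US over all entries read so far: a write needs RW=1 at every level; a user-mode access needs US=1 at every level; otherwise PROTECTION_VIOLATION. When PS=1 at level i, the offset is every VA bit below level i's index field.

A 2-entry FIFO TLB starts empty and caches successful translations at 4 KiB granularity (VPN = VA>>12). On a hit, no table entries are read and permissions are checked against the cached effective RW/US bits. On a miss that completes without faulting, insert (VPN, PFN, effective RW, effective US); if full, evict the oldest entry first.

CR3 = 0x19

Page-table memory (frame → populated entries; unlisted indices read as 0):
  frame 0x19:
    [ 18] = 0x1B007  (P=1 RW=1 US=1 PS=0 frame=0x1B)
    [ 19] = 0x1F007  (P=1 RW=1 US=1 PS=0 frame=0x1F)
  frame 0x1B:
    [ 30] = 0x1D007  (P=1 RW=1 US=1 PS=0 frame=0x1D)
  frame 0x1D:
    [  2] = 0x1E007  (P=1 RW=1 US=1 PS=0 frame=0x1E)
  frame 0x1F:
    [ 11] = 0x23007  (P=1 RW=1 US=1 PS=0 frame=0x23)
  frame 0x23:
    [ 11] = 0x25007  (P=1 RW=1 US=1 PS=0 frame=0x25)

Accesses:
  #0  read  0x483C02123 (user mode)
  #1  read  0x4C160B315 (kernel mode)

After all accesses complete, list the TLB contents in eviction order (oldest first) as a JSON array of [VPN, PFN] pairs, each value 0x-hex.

Per-access translation:
#0 VA=0x483C02123 (r,user):
  lvl0: tbl 0x19, slot 18 ⇒ 0x1B007 (P1/RW1/US1/PS0)
  lvl1: tbl 0x1B, slot 30 ⇒ 0x1D007 (P1/RW1/US1/PS0)
  lvl2: tbl 0x1D, slot 2 ⇒ 0x1E007 (P1/RW1/US1/PS0)
  ⇒ phys 0x1E123  [3 reads]
#1 VA=0x4C160B315 (r,kernel):
  lvl0: tbl 0x19, slot 19 ⇒ 0x1F007 (P1/RW1/US1/PS0)
  lvl1: tbl 0x1F, slot 11 ⇒ 0x23007 (P1/RW1/US1/PS0)
  lvl2: tbl 0x23, slot 11 ⇒ 0x25007 (P1/RW1/US1/PS0)
  ⇒ phys 0x25315  [3 reads]

TLB: [["0x483C02", "0x1E"], ["0x4C160B", "0x25"]]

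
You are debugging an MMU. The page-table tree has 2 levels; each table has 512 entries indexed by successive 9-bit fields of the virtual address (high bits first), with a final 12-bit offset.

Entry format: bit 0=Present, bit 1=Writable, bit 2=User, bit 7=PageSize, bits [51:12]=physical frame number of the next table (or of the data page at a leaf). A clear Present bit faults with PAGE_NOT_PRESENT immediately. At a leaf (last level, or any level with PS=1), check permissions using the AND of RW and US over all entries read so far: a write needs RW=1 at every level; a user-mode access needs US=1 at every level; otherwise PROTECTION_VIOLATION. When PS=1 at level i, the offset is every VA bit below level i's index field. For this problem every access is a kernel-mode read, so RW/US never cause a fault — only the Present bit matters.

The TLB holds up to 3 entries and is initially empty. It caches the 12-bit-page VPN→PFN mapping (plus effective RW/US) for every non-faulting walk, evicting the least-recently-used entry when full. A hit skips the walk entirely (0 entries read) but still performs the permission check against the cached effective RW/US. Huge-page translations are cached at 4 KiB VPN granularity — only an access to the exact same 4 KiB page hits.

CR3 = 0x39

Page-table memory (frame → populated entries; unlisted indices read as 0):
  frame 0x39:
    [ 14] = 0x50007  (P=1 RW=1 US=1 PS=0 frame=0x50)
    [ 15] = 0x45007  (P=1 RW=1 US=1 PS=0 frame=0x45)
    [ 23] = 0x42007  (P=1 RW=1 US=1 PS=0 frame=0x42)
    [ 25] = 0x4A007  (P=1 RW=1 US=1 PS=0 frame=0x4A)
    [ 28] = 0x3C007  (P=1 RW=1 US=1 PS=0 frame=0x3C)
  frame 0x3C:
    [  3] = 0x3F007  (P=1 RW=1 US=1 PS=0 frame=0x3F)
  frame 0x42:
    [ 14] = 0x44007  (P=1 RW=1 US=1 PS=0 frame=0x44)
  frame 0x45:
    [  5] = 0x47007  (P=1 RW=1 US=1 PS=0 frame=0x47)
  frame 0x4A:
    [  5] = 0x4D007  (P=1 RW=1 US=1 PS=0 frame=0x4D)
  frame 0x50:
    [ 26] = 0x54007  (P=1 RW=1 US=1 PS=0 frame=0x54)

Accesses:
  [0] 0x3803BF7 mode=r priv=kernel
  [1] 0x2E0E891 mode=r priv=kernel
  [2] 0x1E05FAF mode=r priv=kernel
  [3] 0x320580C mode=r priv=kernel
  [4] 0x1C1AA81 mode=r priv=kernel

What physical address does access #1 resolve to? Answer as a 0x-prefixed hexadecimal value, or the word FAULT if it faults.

Trace:
#0 VA=0x3803BF7 (r,kernel):
  L0 @0x39[28] → 0x3C007  P=1,RW=1,US=1,PS=0
  L1 @0x3C[3] → 0x3F007  P=1,RW=1,US=1,PS=0
  ✓ 0x3FBF7  — 2 lookups
#1 VA=0x2E0E891 (r,kernel):
  L0 @0x39[23] → 0x42007  P=1,RW=1,US=1,PS=0
  L1 @0x42[14] → 0x44007  P=1,RW=1,US=1,PS=0
  ✓ 0x44891  — 2 lookups
#2 VA=0x1E05FAF (r,kernel):
  L0 @0x39[15] → 0x45007  P=1,RW=1,US=1,PS=0
  L1 @0x45[5] → 0x47007  P=1,RW=1,US=1,PS=0
  ✓ 0x47FAF  — 2 lookups
#3 VA=0x320580C (r,kernel):
  L0 @0x39[25] → 0x4A007  P=1,RW=1,US=1,PS=0
  L1 @0x4A[5] → 0x4D007  P=1,RW=1,US=1,PS=0
  ✓ 0x4D80C  — 2 lookups
#4 VA=0x1C1AA81 (r,kernel):
  L0 @0x39[14] → 0x50007  P=1,RW=1,US=1,PS=0
  L1 @0x50[26] → 0x54007  P=1,RW=1,US=1,PS=0
  ✓ 0x54A81  — 2 lookups

Access #1 PA: 0x44891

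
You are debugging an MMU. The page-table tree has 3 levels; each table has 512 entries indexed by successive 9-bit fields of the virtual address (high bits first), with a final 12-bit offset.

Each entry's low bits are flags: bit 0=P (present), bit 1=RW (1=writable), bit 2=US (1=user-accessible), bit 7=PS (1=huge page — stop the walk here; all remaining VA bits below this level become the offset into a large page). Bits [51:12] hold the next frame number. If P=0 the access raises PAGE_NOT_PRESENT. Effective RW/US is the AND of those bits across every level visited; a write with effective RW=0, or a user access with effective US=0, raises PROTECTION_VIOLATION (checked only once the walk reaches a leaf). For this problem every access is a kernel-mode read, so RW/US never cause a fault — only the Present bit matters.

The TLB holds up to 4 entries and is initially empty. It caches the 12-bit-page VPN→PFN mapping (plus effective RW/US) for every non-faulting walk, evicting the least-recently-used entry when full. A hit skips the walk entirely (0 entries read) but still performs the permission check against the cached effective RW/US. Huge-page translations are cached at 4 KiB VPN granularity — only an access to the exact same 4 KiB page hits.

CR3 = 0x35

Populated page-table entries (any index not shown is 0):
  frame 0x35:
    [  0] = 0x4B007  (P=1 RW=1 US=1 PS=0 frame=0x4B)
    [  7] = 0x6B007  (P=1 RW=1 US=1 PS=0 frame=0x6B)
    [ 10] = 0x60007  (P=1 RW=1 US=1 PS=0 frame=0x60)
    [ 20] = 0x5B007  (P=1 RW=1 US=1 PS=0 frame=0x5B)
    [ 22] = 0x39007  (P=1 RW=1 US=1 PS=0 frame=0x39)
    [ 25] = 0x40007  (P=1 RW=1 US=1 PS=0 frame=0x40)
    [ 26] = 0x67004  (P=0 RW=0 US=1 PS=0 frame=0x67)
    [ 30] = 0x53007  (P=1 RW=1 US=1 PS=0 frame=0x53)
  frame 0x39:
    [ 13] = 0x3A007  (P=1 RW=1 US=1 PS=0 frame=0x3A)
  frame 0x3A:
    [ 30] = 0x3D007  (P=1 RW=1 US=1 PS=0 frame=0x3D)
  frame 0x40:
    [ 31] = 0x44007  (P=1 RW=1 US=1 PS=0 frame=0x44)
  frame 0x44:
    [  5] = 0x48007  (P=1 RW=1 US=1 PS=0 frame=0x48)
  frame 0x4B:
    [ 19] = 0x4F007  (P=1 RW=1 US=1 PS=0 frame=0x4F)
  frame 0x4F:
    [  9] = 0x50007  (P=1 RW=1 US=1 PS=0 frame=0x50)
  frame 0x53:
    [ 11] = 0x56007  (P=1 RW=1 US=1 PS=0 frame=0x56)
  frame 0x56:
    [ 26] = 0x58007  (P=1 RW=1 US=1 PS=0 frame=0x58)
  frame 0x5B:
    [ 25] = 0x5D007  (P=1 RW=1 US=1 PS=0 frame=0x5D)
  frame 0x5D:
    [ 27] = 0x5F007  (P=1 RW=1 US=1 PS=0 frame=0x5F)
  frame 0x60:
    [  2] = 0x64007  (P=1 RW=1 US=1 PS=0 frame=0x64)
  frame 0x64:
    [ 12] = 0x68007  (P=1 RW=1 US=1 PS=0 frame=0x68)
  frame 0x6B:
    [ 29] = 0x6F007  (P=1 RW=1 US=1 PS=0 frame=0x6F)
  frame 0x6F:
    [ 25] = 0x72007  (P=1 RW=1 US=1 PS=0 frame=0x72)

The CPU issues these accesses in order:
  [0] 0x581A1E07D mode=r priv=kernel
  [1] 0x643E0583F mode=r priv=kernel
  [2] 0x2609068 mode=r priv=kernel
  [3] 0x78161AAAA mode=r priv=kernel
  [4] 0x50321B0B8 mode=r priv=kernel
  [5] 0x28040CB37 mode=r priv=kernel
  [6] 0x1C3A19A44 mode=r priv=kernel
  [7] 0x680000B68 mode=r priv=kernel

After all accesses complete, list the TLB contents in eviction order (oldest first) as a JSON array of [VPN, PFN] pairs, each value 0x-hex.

Walk each access:
#0 VA=0x581A1E07D (r,kernel):
  [0] read 0x35 idx=22: raw=0x39007 flags P=1 W=1 U=1 S=0
  [1] read 0x39 idx=13: raw=0x3A007 flags P=1 W=1 U=1 S=0
  [2] read 0x3A idx=30: raw=0x3D007 flags P=1 W=1 U=1 S=0
  ⇒ phys 0x3D07D  [3 reads]
#1 VA=0x643E0583F (r,kernel):
  [0] read 0x35 idx=25: raw=0x40007 flags P=1 W=1 U=1 S=0
  [1] read 0x40 idx=31: raw=0x44007 flags P=1 W=1 U=1 S=0
  [2] read 0x44 idx=5: raw=0x48007 flags P=1 W=1 U=1 S=0
  ⇒ phys 0x4883F  [3 reads]
#2 VA=0x2609068 (r,kernel):
  [0] read 0x35 idx=0: raw=0x4B007 flags P=1 W=1 U=1 S=0
  [1] read 0x4B idx=19: raw=0x4F007 flags P=1 W=1 U=1 S=0
  [2] read 0x4F idx=9: raw=0x50007 flags P=1 W=1 U=1 S=0
  ⇒ phys 0x50068  [3 reads]
#3 VA=0x78161AAAA (r,kernel):
  [0] read 0x35 idx=30: raw=0x53007 flags P=1 W=1 U=1 S=0
  [1] read 0x53 idx=11: raw=0x56007 flags P=1 W=1 U=1 S=0
  [2] read 0x56 idx=26: raw=0x58007 flags P=1 W=1 U=1 S=0
  ⇒ phys 0x58AAA  [3 reads]
#4 VA=0x50321B0B8 (r,kernel):
  [0] read 0x35 idx=20: raw=0x5B007 flags P=1 W=1 U=1 S=0
  [1] read 0x5B idx=25: raw=0x5D007 flags P=1 W=1 U=1 S=0
  [2] read 0x5D idx=27: raw=0x5F007 flags P=1 W=1 U=1 S=0
  ⇒ phys 0x5F0B8  [3 reads]
#5 VA=0x28040CB37 (r,kernel):
  [0] read 0x35 idx=10: raw=0x60007 flags P=1 W=1 U=1 S=0
  [1] read 0x60 idx=2: raw=0x64007 flags P=1 W=1 U=1 S=0
  [2] read 0x64 idx=12: raw=0x68007 flags P=1 W=1 U=1 S=0
  ⇒ phys 0x68B37  [3 reads]
#6 VA=0x1C3A19A44 (r,kernel):
  [0] read 0x35 idx=7: raw=0x6B007 flags P=1 W=1 U=1 S=0
  [1] read 0x6B idx=29: raw=0x6F007 flags P=1 W=1 U=1 S=0
  [2] read 0x6F idx=25: raw=0x72007 flags P=1 W=1 U=1 S=0
  ⇒ phys 0x72A44  [3 reads]
#7 VA=0x680000B68 (r,kernel):
  [0] read 0x35 idx=26: raw=0x67004 flags P=0 W=0 U=1 S=0
  ⇒ fault: PAGE_NOT_PRESENT  — 1 lookups

TLB: [["0x78161A", "0x58"], ["0x50321B", "0x5F"], ["0x28040C", "0x68"], ["0x1C3A19", "0x72"]]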